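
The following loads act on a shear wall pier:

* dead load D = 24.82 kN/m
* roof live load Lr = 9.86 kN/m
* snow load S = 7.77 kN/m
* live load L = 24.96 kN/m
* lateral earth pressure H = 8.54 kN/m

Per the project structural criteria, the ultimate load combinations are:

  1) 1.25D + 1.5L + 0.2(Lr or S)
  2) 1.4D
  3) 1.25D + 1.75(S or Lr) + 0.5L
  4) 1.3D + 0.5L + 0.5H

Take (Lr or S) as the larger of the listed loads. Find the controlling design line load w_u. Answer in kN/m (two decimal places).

(Lr or S) → Lr = 9.86 kN/m; (S or Lr) → Lr = 9.86 kN/m.
1) 1.25(24.82) + 1.5(24.96) + 0.2(9.86) = 31.03 + 37.44 + 1.97 = 70.44
2) 1.4(24.82) = 34.75
3) 1.25(24.82) + 1.75(9.86) + 0.5(24.96) = 60.76
4) 1.3(24.82) + 0.5(24.96) + 0.5(8.54) = 32.27 + 12.48 + 4.27 = 49.02
Combination 1 governs: w_u = 70.44 kN/m.

70.44 kN/m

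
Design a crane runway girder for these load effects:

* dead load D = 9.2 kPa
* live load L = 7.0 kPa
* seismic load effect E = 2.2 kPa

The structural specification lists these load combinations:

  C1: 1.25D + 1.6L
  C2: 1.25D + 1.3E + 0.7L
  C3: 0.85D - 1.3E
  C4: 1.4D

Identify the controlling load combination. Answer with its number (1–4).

C1: 1.25(9.2) + 1.6(7.0) = 11.50 + 11.20 = 22.70
C2: 1.25(9.2) + 1.3(2.2) + 0.7(7.0) = 11.50 + 2.86 + 4.90 = 19.26
C3: 0.85(9.2) - 1.3(2.2) = 7.82 - 2.86 = 4.96
C4: 1.4(9.2) = 12.88
The largest value is 22.70 kPa from combination 1.

Combination 1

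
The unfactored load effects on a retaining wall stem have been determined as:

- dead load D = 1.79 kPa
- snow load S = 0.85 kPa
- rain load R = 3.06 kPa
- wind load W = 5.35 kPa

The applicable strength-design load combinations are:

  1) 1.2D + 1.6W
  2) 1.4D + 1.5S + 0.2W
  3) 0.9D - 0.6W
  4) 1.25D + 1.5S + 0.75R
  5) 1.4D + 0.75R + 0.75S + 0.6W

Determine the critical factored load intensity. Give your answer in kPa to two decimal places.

1) 1.2(1.79) + 1.6(5.35) = 10.71
2) 1.4(1.79) + 1.5(0.85) + 0.2(5.35) = 4.85
3) 0.9(1.79) - 0.6(5.35) = -1.60
4) 1.25(1.79) + 1.5(0.85) + 0.75(3.06) = 5.81
5) 1.4(1.79) + 0.75(3.06) + 0.75(0.85) + 0.6(5.35) = 8.65
The controlling combination is 1, giving 10.71 kPa.

10.71 kPa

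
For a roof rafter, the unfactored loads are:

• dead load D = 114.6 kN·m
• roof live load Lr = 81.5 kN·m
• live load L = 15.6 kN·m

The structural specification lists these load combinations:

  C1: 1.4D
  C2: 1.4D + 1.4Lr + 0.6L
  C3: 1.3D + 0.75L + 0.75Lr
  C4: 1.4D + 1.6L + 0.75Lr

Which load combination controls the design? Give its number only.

Combination 2

C1: 1.4(114.6) = 160.4
C2: 1.4(114.6) + 1.4(81.5) + 0.6(15.6) = 160.4 + 114.1 + 9.4 = 283.9
C3: 1.3(114.6) + 0.75(15.6) + 0.75(81.5) = 149.0 + 11.7 + 61.1 = 221.8
C4: 1.4(114.6) + 1.6(15.6) + 0.75(81.5) = 160.4 + 25.0 + 61.1 = 246.5
The largest value is 283.9 kN·m from combination 2.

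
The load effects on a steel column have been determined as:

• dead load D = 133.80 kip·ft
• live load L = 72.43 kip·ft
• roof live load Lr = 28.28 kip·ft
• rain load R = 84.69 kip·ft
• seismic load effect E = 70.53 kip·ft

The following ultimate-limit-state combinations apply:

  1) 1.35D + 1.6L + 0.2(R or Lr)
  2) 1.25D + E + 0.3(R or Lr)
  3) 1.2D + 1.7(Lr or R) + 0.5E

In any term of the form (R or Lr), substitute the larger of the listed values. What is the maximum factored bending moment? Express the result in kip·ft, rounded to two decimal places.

(R or Lr) → R = 84.69 kip·ft; (Lr or R) → R = 84.69 kip·ft.
1) 1.35(133.80) + 1.6(72.43) + 0.2(84.69) = 180.63 + 115.89 + 16.94 = 313.46
2) 1.25(133.80) + 1.0(70.53) + 0.3(84.69) = 167.25 + 70.53 + 25.41 = 263.19
3) 1.2(133.80) + 1.7(84.69) + 0.5(70.53) = 160.56 + 143.97 + 35.27 = 339.80
Maximum is from combination 3.

339.80 kip·ft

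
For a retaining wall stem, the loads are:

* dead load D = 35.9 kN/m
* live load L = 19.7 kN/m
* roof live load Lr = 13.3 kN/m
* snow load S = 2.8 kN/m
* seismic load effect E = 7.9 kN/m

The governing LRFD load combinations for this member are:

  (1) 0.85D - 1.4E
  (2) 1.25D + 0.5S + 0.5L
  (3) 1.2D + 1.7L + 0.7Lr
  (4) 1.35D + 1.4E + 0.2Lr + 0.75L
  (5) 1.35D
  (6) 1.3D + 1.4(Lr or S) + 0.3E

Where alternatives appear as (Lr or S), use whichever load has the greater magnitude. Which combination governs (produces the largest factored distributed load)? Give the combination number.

(Lr or S) → Lr = 13.3 kN/m.
(1) 0.85(35.9) - 1.4(7.9) = 19.5
(2) 1.25(35.9) + 0.5(2.8) + 0.5(19.7) = 56.1
(3) 1.2(35.9) + 1.7(19.7) + 0.7(13.3) = 43.1 + 33.5 + 9.3 = 85.9
(4) 1.35(35.9) + 1.4(7.9) + 0.2(13.3) + 0.75(19.7) = 77.0
(5) 1.35(35.9) = 48.5
(6) 1.3(35.9) + 1.4(13.3) + 0.3(7.9) = 46.7 + 18.6 + 2.4 = 67.7
The largest value is 85.9 kN/m from combination 3.

Combination 3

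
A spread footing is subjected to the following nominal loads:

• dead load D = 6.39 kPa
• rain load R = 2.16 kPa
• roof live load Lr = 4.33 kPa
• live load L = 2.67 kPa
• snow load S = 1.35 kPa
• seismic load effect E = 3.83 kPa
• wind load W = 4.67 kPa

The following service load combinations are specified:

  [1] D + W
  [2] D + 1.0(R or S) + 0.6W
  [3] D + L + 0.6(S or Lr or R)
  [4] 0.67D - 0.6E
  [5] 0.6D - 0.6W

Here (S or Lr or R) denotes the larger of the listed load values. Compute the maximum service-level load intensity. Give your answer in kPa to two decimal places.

(R or S) → R = 2.16 kPa; (S or Lr or R) → Lr = 4.33 kPa.
[1] 1.0(6.39) + 1.0(4.67) = 11.06
[2] 1.0(6.39) + 1.0(2.16) + 0.6(4.67) = 11.35
[3] 1.0(6.39) + 1.0(2.67) + 0.6(4.33) = 11.66
[4] 0.67(6.39) - 0.6(3.83) = 1.98
[5] 0.6(6.39) - 0.6(4.67) = 1.03
Combination 3 governs: q = 11.66 kPa.

11.66 kPa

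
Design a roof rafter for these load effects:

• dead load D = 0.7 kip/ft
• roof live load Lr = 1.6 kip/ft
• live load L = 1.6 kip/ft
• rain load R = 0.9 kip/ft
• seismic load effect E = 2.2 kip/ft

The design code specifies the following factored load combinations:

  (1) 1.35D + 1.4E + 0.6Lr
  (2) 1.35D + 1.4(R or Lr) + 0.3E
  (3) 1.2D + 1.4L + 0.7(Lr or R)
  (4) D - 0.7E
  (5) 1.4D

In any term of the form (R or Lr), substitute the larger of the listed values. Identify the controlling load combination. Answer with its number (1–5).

Combination 1

(R or Lr) → Lr = 1.6 kip/ft; (Lr or R) → Lr = 1.6 kip/ft.
(1) 1.35(0.7) + 1.4(2.2) + 0.6(1.6) = 5.0
(2) 1.35(0.7) + 1.4(1.6) + 0.3(2.2) = 3.8
(3) 1.2(0.7) + 1.4(1.6) + 0.7(1.6) = 4.2
(4) 1.0(0.7) - 0.7(2.2) = -0.8
(5) 1.4(0.7) = 1.0
The largest value is 5.0 kip/ft from combination 1.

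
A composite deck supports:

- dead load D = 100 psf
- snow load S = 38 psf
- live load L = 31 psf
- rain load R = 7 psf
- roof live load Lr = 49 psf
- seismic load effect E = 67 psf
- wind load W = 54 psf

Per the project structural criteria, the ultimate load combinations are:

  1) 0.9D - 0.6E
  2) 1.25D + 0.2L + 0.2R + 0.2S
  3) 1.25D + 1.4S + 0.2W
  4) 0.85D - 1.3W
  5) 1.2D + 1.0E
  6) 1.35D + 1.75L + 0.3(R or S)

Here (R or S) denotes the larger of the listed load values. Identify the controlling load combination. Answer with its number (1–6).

(R or S) → S = 38 psf.
1) 0.9(100) - 0.6(67) = 90.0 - 40.2 = 49.8
2) 1.25(100) + 0.2(31) + 0.2(7) + 0.2(38) = 125.0 + 6.2 + 1.4 + 7.6 = 140.2
3) 1.25(100) + 1.4(38) + 0.2(54) = 125.0 + 53.2 + 10.8 = 189.0
4) 0.85(100) - 1.3(54) = 85.0 - 70.2 = 14.8
5) 1.2(100) + 1.0(67) = 120.0 + 67.0 = 187.0
6) 1.35(100) + 1.75(31) + 0.3(38) = 135.0 + 54.3 + 11.4 = 200.7
The largest value is 200.7 psf from combination 6.

Combination 6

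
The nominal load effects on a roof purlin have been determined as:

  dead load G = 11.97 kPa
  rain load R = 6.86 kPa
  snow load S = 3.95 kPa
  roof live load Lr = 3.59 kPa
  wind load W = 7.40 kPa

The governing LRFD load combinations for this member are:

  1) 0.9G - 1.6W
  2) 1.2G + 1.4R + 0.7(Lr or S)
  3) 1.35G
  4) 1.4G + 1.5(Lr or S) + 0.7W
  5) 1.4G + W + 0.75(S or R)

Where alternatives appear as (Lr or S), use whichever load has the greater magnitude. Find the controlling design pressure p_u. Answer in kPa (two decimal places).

29.30 kPa

(Lr or S) → S = 3.95 kPa; (S or R) → R = 6.86 kPa.
1) 0.9(11.97) - 1.6(7.40) = -1.07
2) 1.2(11.97) + 1.4(6.86) + 0.7(3.95) = 26.73
3) 1.35(11.97) = 16.16
4) 1.4(11.97) + 1.5(3.95) + 0.7(7.40) = 27.86
5) 1.4(11.97) + 1.0(7.40) + 0.75(6.86) = 29.30
The controlling combination is 5, giving 29.30 kPa.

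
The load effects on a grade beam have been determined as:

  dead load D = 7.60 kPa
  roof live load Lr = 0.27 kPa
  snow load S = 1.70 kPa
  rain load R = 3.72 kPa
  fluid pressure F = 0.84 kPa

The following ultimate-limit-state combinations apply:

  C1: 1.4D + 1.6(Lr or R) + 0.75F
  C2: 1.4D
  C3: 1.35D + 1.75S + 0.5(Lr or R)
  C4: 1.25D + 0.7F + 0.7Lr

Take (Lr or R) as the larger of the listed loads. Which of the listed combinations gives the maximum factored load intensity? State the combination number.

(Lr or R) → R = 3.72 kPa.
C1: 1.4(7.60) + 1.6(3.72) + 0.75(0.84) = 17.22
C2: 1.4(7.60) = 10.64
C3: 1.35(7.60) + 1.75(1.70) + 0.5(3.72) = 15.10
C4: 1.25(7.60) + 0.7(0.84) + 0.7(0.27) = 10.28
The largest value is 17.22 kPa from combination 1.

Combination 1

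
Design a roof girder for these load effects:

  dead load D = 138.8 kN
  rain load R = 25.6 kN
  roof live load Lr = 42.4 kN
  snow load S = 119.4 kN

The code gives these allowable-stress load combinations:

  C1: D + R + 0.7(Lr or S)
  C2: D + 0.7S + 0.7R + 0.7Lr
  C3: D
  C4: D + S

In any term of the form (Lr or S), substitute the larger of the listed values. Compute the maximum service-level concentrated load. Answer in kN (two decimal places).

269.98 kN

(Lr or S) → S = 119.4 kN.
C1: 1.0(138.8) + 1.0(25.6) + 0.7(119.4) = 138.80 + 25.60 + 83.58 = 247.98
C2: 1.0(138.8) + 0.7(119.4) + 0.7(25.6) + 0.7(42.4) = 138.80 + 83.58 + 17.92 + 29.68 = 269.98
C3: 1.0(138.8) = 138.80
C4: 1.0(138.8) + 1.0(119.4) = 138.80 + 119.40 = 258.20
Combination 2 governs: P = 269.98 kN.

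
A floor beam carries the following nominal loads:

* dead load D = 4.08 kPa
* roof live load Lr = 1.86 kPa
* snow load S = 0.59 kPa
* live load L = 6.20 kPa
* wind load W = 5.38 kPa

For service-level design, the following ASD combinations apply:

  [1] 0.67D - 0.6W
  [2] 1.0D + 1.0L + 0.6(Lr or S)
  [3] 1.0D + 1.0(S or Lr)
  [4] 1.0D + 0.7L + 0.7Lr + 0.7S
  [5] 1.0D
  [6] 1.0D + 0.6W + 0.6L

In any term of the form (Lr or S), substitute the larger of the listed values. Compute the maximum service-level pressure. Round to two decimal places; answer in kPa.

(Lr or S) → Lr = 1.86 kPa; (S or Lr) → Lr = 1.86 kPa.
[1] 0.67(4.08) - 0.6(5.38) = -0.49
[2] 1.0(4.08) + 1.0(6.20) + 0.6(1.86) = 4.08 + 6.20 + 1.12 = 11.40
[3] 1.0(4.08) + 1.0(1.86) = 4.08 + 1.86 = 5.94
[4] 1.0(4.08) + 0.7(6.20) + 0.7(1.86) + 0.7(0.59) = 10.14
[5] 1.0(4.08) = 4.08
[6] 1.0(4.08) + 0.6(5.38) + 0.6(6.20) = 4.08 + 3.23 + 3.72 = 11.03
Combination 2 governs: p = 11.40 kPa.

11.40 kPa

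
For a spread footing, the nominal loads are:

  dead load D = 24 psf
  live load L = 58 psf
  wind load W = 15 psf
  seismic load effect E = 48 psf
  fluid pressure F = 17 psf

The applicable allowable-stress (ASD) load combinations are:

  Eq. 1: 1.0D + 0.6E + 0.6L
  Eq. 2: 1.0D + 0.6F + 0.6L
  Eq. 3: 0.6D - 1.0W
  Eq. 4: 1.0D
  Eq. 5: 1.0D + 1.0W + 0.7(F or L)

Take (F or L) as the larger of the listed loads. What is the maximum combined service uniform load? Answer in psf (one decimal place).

87.6 psf

(F or L) → L = 58 psf.
Eq. 1: 1.0(24) + 0.6(48) + 0.6(58) = 87.6
Eq. 2: 1.0(24) + 0.6(17) + 0.6(58) = 69.0
Eq. 3: 0.6(24) - 1.0(15) = -0.6
Eq. 4: 1.0(24) = 24.0
Eq. 5: 1.0(24) + 1.0(15) + 0.7(58) = 79.6
Combination 1 governs: q = 87.6 psf.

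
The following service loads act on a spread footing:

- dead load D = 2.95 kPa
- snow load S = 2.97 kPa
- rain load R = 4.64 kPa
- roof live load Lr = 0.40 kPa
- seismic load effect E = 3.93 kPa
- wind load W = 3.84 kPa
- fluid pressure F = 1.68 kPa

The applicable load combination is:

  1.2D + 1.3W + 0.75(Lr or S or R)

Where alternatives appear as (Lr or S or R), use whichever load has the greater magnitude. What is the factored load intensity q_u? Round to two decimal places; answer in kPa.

12.01 kPa

(Lr or S or R) → R = 4.64 kPa.
1.2(2.95) + 1.3(3.84) + 0.75(4.64) = 3.54 + 4.99 + 3.48 = 12.01
q_u = 12.01 kPa.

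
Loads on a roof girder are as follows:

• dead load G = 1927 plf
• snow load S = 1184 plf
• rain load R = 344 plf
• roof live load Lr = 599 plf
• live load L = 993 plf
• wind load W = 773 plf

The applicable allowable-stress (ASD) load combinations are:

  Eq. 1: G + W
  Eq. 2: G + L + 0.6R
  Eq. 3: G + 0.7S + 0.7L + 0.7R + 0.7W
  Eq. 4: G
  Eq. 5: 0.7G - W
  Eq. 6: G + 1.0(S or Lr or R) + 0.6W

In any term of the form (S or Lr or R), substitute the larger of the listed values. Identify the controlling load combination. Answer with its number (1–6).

Combination 3

(S or Lr or R) → S = 1184 plf.
Eq. 1: 1.0(1927) + 1.0(773) = 1927.00 + 773.00 = 2700.00
Eq. 2: 1.0(1927) + 1.0(993) + 0.6(344) = 1927.00 + 993.00 + 206.40 = 3126.40
Eq. 3: 1.0(1927) + 0.7(1184) + 0.7(993) + 0.7(344) + 0.7(773) = 1927.00 + 828.80 + 695.10 + 240.80 + 541.10 = 4232.80
Eq. 4: 1.0(1927) = 1927.00
Eq. 5: 0.7(1927) - 1.0(773) = 1348.90 - 773.00 = 575.90
Eq. 6: 1.0(1927) + 1.0(1184) + 0.6(773) = 1927.00 + 1184.00 + 463.80 = 3574.80
The largest value is 4232.80 plf from combination 3.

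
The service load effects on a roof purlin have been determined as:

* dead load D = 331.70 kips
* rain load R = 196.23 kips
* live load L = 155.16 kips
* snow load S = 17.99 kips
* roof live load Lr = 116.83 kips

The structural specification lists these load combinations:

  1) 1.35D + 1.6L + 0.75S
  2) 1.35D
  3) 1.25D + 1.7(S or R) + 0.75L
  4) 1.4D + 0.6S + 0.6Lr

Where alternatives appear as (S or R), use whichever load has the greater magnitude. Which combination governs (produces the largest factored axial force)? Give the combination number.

Combination 3

(S or R) → R = 196.23 kips.
1) 1.35(331.70) + 1.6(155.16) + 0.75(17.99) = 709.54
2) 1.35(331.70) = 447.80
3) 1.25(331.70) + 1.7(196.23) + 0.75(155.16) = 414.63 + 333.59 + 116.37 = 864.59
4) 1.4(331.70) + 0.6(17.99) + 0.6(116.83) = 464.38 + 10.79 + 70.10 = 545.27
The largest value is 864.59 kips from combination 3.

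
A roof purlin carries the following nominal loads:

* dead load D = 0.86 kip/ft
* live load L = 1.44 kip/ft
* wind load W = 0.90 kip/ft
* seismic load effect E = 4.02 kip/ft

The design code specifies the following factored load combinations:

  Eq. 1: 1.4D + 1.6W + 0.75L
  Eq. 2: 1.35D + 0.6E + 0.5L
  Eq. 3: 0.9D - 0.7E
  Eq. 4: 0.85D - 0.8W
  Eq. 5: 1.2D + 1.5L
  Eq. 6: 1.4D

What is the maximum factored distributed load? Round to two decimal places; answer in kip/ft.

4.29 kip/ft

Eq. 1: 1.4(0.86) + 1.6(0.90) + 0.75(1.44) = 1.20 + 1.44 + 1.08 = 3.72
Eq. 2: 1.35(0.86) + 0.6(4.02) + 0.5(1.44) = 1.16 + 2.41 + 0.72 = 4.29
Eq. 3: 0.9(0.86) - 0.7(4.02) = 0.77 - 2.81 = -2.04
Eq. 4: 0.85(0.86) - 0.8(0.90) = 0.73 - 0.72 = 0.01
Eq. 5: 1.2(0.86) + 1.5(1.44) = 1.03 + 2.16 = 3.19
Eq. 6: 1.4(0.86) = 1.20
Combination 2 governs: w_u = 4.29 kip/ft.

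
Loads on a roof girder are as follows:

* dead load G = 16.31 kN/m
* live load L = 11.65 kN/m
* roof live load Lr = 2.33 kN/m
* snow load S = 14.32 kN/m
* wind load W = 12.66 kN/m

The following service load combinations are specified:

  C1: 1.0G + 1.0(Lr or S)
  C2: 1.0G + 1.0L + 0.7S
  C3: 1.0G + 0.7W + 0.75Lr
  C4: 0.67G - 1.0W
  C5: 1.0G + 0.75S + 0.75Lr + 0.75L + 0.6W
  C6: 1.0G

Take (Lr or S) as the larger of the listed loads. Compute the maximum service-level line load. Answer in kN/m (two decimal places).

45.13 kN/m

(Lr or S) → S = 14.32 kN/m.
C1: 1.0(16.31) + 1.0(14.32) = 16.31 + 14.32 = 30.63
C2: 1.0(16.31) + 1.0(11.65) + 0.7(14.32) = 16.31 + 11.65 + 10.02 = 37.98
C3: 1.0(16.31) + 0.7(12.66) + 0.75(2.33) = 16.31 + 8.86 + 1.75 = 26.92
C4: 0.67(16.31) - 1.0(12.66) = 10.93 - 12.66 = -1.73
C5: 1.0(16.31) + 0.75(14.32) + 0.75(2.33) + 0.75(11.65) + 0.6(12.66) = 45.13
C6: 1.0(16.31) = 16.31
The controlling combination is 5, giving 45.13 kN/m.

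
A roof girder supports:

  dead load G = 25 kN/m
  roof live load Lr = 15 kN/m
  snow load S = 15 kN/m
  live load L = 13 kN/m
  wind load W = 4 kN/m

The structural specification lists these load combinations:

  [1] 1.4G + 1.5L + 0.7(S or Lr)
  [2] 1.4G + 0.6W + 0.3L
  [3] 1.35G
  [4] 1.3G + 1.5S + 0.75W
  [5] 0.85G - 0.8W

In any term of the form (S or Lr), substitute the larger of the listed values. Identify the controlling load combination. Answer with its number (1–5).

Combination 1

(S or Lr) → S = 15 kN/m.
[1] 1.4(25) + 1.5(13) + 0.7(15) = 35.0 + 19.5 + 10.5 = 65.0
[2] 1.4(25) + 0.6(4) + 0.3(13) = 35.0 + 2.4 + 3.9 = 41.3
[3] 1.35(25) = 33.8
[4] 1.3(25) + 1.5(15) + 0.75(4) = 32.5 + 22.5 + 3.0 = 58.0
[5] 0.85(25) - 0.8(4) = 21.3 - 3.2 = 18.1
The largest value is 65.0 kN/m from combination 1.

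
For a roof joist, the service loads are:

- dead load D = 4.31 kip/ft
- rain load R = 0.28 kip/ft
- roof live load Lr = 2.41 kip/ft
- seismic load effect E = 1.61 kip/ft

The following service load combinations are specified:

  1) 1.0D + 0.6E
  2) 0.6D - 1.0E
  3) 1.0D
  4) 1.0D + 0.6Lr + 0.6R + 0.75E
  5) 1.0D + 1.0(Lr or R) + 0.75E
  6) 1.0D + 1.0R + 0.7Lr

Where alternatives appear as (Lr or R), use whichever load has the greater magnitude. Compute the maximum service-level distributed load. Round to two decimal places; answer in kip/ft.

(Lr or R) → Lr = 2.41 kip/ft.
1) 1.0(4.31) + 0.6(1.61) = 5.28
2) 0.6(4.31) - 1.0(1.61) = 0.98
3) 1.0(4.31) = 4.31
4) 1.0(4.31) + 0.6(2.41) + 0.6(0.28) + 0.75(1.61) = 7.13
5) 1.0(4.31) + 1.0(2.41) + 0.75(1.61) = 7.93
6) 1.0(4.31) + 1.0(0.28) + 0.7(2.41) = 6.28
The controlling combination is 5, giving 7.93 kip/ft.

7.93 kip/ft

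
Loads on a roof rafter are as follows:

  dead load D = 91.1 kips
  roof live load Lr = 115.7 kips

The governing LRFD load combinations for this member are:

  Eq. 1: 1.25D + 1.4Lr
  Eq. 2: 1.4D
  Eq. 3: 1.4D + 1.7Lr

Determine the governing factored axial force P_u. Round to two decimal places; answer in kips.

324.23 kips

Eq. 1: 1.25(91.1) + 1.4(115.7) = 275.86
Eq. 2: 1.4(91.1) = 127.54
Eq. 3: 1.4(91.1) + 1.7(115.7) = 324.23
The controlling combination is 3, giving 324.23 kips.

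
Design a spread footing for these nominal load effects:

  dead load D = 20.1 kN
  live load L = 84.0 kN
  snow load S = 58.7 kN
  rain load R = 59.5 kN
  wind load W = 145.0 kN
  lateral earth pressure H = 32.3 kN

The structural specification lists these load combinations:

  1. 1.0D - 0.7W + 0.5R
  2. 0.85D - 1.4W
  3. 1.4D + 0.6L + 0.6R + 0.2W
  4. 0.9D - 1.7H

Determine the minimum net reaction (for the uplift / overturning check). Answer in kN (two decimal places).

-185.92 kN

1. 1.0(20.1) - 0.7(145.0) + 0.5(59.5) = 20.10 - 101.50 + 29.75 = -51.65
2. 0.85(20.1) - 1.4(145.0) = -185.92
3. 1.4(20.1) + 0.6(84.0) + 0.6(59.5) + 0.2(145.0) = 28.14 + 50.40 + 35.70 + 29.00 = 143.24
4. 0.9(20.1) - 1.7(32.3) = 18.09 - 54.91 = -36.82
Combination 2 gives the minimum: -185.92 kN.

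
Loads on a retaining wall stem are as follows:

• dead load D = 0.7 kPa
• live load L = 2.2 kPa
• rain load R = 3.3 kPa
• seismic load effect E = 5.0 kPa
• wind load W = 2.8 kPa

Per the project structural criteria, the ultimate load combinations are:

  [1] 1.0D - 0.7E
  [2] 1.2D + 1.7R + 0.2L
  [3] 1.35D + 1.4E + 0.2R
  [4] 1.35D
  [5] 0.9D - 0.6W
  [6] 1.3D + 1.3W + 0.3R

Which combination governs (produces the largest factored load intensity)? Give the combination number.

Combination 3

[1] 1.0(0.7) - 0.7(5.0) = -2.80
[2] 1.2(0.7) + 1.7(3.3) + 0.2(2.2) = 6.89
[3] 1.35(0.7) + 1.4(5.0) + 0.2(3.3) = 8.61
[4] 1.35(0.7) = 0.95
[5] 0.9(0.7) - 0.6(2.8) = -1.05
[6] 1.3(0.7) + 1.3(2.8) + 0.3(3.3) = 5.54
The largest value is 8.61 kPa from combination 3.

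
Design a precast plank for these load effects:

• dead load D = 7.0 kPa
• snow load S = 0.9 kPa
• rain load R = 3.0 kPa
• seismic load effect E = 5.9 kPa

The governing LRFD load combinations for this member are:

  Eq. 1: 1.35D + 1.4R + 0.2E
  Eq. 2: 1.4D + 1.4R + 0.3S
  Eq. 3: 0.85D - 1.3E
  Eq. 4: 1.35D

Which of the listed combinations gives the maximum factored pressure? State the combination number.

Combination 1

Eq. 1: 1.35(7.0) + 1.4(3.0) + 0.2(5.9) = 14.83
Eq. 2: 1.4(7.0) + 1.4(3.0) + 0.3(0.9) = 14.27
Eq. 3: 0.85(7.0) - 1.3(5.9) = -1.72
Eq. 4: 1.35(7.0) = 9.45
The largest value is 14.83 kPa from combination 1.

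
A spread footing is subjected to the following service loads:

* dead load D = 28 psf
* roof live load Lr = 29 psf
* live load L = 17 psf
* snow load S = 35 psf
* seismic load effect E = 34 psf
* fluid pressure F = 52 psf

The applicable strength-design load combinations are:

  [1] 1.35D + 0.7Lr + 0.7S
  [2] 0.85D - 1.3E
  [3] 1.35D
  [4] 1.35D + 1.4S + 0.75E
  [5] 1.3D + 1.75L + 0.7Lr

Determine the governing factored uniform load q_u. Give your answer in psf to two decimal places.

112.30 psf

[1] 1.35(28) + 0.7(29) + 0.7(35) = 82.60
[2] 0.85(28) - 1.3(34) = -20.40
[3] 1.35(28) = 37.80
[4] 1.35(28) + 1.4(35) + 0.75(34) = 112.30
[5] 1.3(28) + 1.75(17) + 0.7(29) = 86.45
Maximum is from combination 4.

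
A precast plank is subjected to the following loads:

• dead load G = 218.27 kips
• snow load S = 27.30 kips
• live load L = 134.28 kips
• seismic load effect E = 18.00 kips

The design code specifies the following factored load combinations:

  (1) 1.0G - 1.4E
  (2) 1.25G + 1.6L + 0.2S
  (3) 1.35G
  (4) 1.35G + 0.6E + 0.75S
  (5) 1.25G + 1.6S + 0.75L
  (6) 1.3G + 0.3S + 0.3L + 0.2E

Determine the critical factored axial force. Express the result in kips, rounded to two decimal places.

493.15 kips

(1) 1.0(218.27) - 1.4(18.00) = 218.27 - 25.20 = 193.07
(2) 1.25(218.27) + 1.6(134.28) + 0.2(27.30) = 272.84 + 214.85 + 5.46 = 493.15
(3) 1.35(218.27) = 294.66
(4) 1.35(218.27) + 0.6(18.00) + 0.75(27.30) = 294.66 + 10.80 + 20.48 = 325.94
(5) 1.25(218.27) + 1.6(27.30) + 0.75(134.28) = 272.84 + 43.68 + 100.71 = 417.23
(6) 1.3(218.27) + 0.3(27.30) + 0.3(134.28) + 0.2(18.00) = 335.83
Combination 2 governs: P_u = 493.15 kips.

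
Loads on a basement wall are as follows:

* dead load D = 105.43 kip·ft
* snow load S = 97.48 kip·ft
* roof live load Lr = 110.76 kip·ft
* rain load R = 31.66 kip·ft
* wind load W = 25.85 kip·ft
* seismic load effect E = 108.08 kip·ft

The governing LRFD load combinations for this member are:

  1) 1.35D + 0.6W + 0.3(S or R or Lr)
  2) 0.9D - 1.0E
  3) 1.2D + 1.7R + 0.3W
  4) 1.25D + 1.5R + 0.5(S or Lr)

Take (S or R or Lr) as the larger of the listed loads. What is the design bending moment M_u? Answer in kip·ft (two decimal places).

234.66 kip·ft

(S or R or Lr) → Lr = 110.76 kip·ft; (S or Lr) → Lr = 110.76 kip·ft.
1) 1.35(105.43) + 0.6(25.85) + 0.3(110.76) = 142.33 + 15.51 + 33.23 = 191.07
2) 0.9(105.43) - 1.0(108.08) = 94.89 - 108.08 = -13.19
3) 1.2(105.43) + 1.7(31.66) + 0.3(25.85) = 188.09
4) 1.25(105.43) + 1.5(31.66) + 0.5(110.76) = 131.79 + 47.49 + 55.38 = 234.66
The controlling combination is 4, giving 234.66 kip·ft.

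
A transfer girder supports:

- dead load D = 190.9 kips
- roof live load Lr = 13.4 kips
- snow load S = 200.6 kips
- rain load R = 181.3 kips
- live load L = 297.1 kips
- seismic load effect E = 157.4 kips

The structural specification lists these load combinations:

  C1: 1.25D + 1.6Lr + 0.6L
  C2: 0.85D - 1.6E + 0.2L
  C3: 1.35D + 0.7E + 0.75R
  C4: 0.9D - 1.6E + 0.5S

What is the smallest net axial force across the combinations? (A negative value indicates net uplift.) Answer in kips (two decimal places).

C1: 1.25(190.9) + 1.6(13.4) + 0.6(297.1) = 238.63 + 21.44 + 178.26 = 438.33
C2: 0.85(190.9) - 1.6(157.4) + 0.2(297.1) = -30.16
C3: 1.35(190.9) + 0.7(157.4) + 0.75(181.3) = 503.87
C4: 0.9(190.9) - 1.6(157.4) + 0.5(200.6) = 171.81 - 251.84 + 100.30 = 20.27
Combination 2 gives the minimum: -30.16 kips.

-30.16 kips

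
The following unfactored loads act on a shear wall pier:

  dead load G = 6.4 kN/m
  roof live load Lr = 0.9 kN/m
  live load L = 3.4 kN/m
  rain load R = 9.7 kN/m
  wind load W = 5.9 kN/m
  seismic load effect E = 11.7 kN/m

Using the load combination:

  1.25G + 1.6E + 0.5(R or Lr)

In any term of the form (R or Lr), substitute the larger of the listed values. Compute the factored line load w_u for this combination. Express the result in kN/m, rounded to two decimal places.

(R or Lr) → R = 9.7 kN/m.
1.25(6.4) + 1.6(11.7) + 0.5(9.7) = 8.00 + 18.72 + 4.85 = 31.57
w_u = 31.57 kN/m.

31.57 kN/m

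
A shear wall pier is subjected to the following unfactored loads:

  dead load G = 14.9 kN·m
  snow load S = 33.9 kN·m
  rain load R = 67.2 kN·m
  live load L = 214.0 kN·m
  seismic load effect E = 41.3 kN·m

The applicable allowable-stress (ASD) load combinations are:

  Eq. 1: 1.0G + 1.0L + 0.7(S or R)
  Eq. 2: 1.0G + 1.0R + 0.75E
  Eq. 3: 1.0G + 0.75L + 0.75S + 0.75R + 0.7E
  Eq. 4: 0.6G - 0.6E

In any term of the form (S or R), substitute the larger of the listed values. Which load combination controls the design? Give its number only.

Combination 3

(S or R) → R = 67.2 kN·m.
Eq. 1: 1.0(14.9) + 1.0(214.0) + 0.7(67.2) = 14.90 + 214.00 + 47.04 = 275.94
Eq. 2: 1.0(14.9) + 1.0(67.2) + 0.75(41.3) = 14.90 + 67.20 + 30.98 = 113.08
Eq. 3: 1.0(14.9) + 0.75(214.0) + 0.75(33.9) + 0.75(67.2) + 0.7(41.3) = 14.90 + 160.50 + 25.43 + 50.40 + 28.91 = 280.14
Eq. 4: 0.6(14.9) - 0.6(41.3) = 8.94 - 24.78 = -15.84
The largest value is 280.14 kN·m from combination 3.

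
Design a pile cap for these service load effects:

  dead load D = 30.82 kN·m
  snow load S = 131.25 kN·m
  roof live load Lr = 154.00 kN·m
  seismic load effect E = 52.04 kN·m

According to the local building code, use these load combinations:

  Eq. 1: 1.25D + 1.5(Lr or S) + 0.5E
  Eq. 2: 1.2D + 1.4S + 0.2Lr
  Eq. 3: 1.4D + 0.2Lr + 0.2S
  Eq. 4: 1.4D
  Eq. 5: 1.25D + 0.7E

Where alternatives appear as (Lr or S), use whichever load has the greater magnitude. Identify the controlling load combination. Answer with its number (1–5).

Combination 1

(Lr or S) → Lr = 154.00 kN·m.
Eq. 1: 1.25(30.82) + 1.5(154.00) + 0.5(52.04) = 38.53 + 231.00 + 26.02 = 295.55
Eq. 2: 1.2(30.82) + 1.4(131.25) + 0.2(154.00) = 36.98 + 183.75 + 30.80 = 251.53
Eq. 3: 1.4(30.82) + 0.2(154.00) + 0.2(131.25) = 43.15 + 30.80 + 26.25 = 100.20
Eq. 4: 1.4(30.82) = 43.15
Eq. 5: 1.25(30.82) + 0.7(52.04) = 74.95
The largest value is 295.55 kN·m from combination 1.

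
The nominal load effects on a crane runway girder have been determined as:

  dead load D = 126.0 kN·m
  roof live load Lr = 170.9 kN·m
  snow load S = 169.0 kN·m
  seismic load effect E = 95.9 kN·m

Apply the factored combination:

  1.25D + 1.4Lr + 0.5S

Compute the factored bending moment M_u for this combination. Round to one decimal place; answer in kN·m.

1.25(126.0) + 1.4(170.9) + 0.5(169.0) = 157.5 + 239.3 + 84.5 = 481.3
M_u = 481.3 kN·m.

481.3 kN·m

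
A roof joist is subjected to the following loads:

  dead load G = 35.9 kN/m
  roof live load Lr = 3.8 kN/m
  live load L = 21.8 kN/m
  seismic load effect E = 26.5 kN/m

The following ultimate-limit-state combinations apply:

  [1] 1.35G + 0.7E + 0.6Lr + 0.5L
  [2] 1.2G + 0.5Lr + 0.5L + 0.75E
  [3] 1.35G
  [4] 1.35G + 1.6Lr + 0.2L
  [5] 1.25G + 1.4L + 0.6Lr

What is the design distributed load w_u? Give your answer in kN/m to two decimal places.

[1] 1.35(35.9) + 0.7(26.5) + 0.6(3.8) + 0.5(21.8) = 48.47 + 18.55 + 2.28 + 10.90 = 80.20
[2] 1.2(35.9) + 0.5(3.8) + 0.5(21.8) + 0.75(26.5) = 43.08 + 1.90 + 10.90 + 19.88 = 75.76
[3] 1.35(35.9) = 48.47
[4] 1.35(35.9) + 1.6(3.8) + 0.2(21.8) = 48.47 + 6.08 + 4.36 = 58.91
[5] 1.25(35.9) + 1.4(21.8) + 0.6(3.8) = 44.88 + 30.52 + 2.28 = 77.68
The controlling combination is 1, giving 80.20 kN/m.

80.20 kN/m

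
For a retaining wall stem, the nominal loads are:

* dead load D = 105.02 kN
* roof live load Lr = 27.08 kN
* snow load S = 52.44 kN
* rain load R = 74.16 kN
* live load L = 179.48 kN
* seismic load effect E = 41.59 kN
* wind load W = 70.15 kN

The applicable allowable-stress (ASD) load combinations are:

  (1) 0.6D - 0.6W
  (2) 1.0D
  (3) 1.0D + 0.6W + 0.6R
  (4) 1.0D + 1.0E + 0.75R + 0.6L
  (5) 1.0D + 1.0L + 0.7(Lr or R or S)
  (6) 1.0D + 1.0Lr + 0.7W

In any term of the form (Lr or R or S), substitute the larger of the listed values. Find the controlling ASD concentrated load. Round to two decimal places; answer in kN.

(Lr or R or S) → R = 74.16 kN.
(1) 0.6(105.02) - 0.6(70.15) = 63.01 - 42.09 = 20.92
(2) 1.0(105.02) = 105.02
(3) 1.0(105.02) + 0.6(70.15) + 0.6(74.16) = 105.02 + 42.09 + 44.50 = 191.61
(4) 1.0(105.02) + 1.0(41.59) + 0.75(74.16) + 0.6(179.48) = 105.02 + 41.59 + 55.62 + 107.69 = 309.92
(5) 1.0(105.02) + 1.0(179.48) + 0.7(74.16) = 105.02 + 179.48 + 51.91 = 336.41
(6) 1.0(105.02) + 1.0(27.08) + 0.7(70.15) = 105.02 + 27.08 + 49.11 = 181.21
Combination 5 governs: P = 336.41 kN.

336.41 kN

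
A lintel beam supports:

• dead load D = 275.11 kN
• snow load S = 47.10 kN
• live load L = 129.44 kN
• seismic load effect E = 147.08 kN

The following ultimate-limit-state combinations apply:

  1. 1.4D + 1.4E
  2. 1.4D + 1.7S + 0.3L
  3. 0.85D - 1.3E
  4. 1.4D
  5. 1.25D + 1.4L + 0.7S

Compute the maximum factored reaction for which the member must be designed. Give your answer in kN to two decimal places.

591.07 kN

1. 1.4(275.11) + 1.4(147.08) = 591.07
2. 1.4(275.11) + 1.7(47.10) + 0.3(129.44) = 504.06
3. 0.85(275.11) - 1.3(147.08) = 233.84 - 191.20 = 42.64
4. 1.4(275.11) = 385.15
5. 1.25(275.11) + 1.4(129.44) + 0.7(47.10) = 558.07
Combination 1 governs: V_u = 591.07 kN.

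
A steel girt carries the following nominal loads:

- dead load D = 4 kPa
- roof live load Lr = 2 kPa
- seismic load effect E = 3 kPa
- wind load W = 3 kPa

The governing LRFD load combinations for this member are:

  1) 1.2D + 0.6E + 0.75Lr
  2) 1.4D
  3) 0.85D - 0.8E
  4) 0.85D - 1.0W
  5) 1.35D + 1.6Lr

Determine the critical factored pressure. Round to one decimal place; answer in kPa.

1) 1.2(4) + 0.6(3) + 0.75(2) = 4.8 + 1.8 + 1.5 = 8.1
2) 1.4(4) = 5.6
3) 0.85(4) - 0.8(3) = 3.4 - 2.4 = 1.0
4) 0.85(4) - 1.0(3) = 3.4 - 3.0 = 0.4
5) 1.35(4) + 1.6(2) = 5.4 + 3.2 = 8.6
Maximum is from combination 5.

8.6 kPa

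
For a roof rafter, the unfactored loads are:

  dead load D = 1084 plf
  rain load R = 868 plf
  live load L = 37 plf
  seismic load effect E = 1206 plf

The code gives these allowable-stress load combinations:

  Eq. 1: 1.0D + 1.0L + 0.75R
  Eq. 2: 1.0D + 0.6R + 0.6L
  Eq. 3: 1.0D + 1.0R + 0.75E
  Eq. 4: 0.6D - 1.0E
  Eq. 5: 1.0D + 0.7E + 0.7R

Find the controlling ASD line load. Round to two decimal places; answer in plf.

2856.50 plf

Eq. 1: 1.0(1084) + 1.0(37) + 0.75(868) = 1084.00 + 37.00 + 651.00 = 1772.00
Eq. 2: 1.0(1084) + 0.6(868) + 0.6(37) = 1084.00 + 520.80 + 22.20 = 1627.00
Eq. 3: 1.0(1084) + 1.0(868) + 0.75(1206) = 1084.00 + 868.00 + 904.50 = 2856.50
Eq. 4: 0.6(1084) - 1.0(1206) = 650.40 - 1206.00 = -555.60
Eq. 5: 1.0(1084) + 0.7(1206) + 0.7(868) = 1084.00 + 844.20 + 607.60 = 2535.80
The controlling combination is 3, giving 2856.50 plf.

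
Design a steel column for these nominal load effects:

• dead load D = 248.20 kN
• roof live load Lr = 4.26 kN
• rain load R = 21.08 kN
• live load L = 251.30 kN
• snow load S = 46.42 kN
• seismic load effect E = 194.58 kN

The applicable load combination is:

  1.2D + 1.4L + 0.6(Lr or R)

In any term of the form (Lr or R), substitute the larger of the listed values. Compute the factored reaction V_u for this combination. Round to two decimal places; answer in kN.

(Lr or R) → R = 21.08 kN.
1.2(248.20) + 1.4(251.30) + 0.6(21.08) = 297.84 + 351.82 + 12.65 = 662.31
V_u = 662.31 kN.

662.31 kN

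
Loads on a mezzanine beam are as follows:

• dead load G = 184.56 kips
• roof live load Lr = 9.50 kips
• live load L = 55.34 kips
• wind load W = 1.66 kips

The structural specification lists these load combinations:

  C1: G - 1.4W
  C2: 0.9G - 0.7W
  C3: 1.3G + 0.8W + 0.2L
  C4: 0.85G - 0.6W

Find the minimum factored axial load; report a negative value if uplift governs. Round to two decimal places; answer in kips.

155.88 kips

C1: 1.0(184.56) - 1.4(1.66) = 182.24
C2: 0.9(184.56) - 0.7(1.66) = 164.94
C3: 1.3(184.56) + 0.8(1.66) + 0.2(55.34) = 252.32
C4: 0.85(184.56) - 0.6(1.66) = 155.88
Combination 4 gives the minimum: 155.88 kips.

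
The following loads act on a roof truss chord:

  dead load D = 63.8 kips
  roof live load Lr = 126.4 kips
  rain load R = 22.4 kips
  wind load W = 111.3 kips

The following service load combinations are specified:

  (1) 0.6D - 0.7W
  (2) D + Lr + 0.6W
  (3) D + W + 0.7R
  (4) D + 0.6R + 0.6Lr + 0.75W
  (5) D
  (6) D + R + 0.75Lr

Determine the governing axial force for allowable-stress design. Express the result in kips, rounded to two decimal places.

(1) 0.6(63.8) - 0.7(111.3) = 38.28 - 77.91 = -39.63
(2) 1.0(63.8) + 1.0(126.4) + 0.6(111.3) = 63.80 + 126.40 + 66.78 = 256.98
(3) 1.0(63.8) + 1.0(111.3) + 0.7(22.4) = 63.80 + 111.30 + 15.68 = 190.78
(4) 1.0(63.8) + 0.6(22.4) + 0.6(126.4) + 0.75(111.3) = 63.80 + 13.44 + 75.84 + 83.48 = 236.56
(5) 1.0(63.8) = 63.80
(6) 1.0(63.8) + 1.0(22.4) + 0.75(126.4) = 63.80 + 22.40 + 94.80 = 181.00
The controlling combination is 2, giving 256.98 kips.

256.98 kips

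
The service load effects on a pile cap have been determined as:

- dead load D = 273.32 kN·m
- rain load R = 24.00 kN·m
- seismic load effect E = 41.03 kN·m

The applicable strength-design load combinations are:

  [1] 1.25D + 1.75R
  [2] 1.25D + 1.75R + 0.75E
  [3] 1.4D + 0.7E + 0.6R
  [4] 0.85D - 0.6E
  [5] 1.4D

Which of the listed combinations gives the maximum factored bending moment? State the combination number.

Combination 3

[1] 1.25(273.32) + 1.75(24.00) = 341.65 + 42.00 = 383.65
[2] 1.25(273.32) + 1.75(24.00) + 0.75(41.03) = 341.65 + 42.00 + 30.77 = 414.42
[3] 1.4(273.32) + 0.7(41.03) + 0.6(24.00) = 382.65 + 28.72 + 14.40 = 425.77
[4] 0.85(273.32) - 0.6(41.03) = 232.32 - 24.62 = 207.70
[5] 1.4(273.32) = 382.65
The largest value is 425.77 kN·m from combination 3.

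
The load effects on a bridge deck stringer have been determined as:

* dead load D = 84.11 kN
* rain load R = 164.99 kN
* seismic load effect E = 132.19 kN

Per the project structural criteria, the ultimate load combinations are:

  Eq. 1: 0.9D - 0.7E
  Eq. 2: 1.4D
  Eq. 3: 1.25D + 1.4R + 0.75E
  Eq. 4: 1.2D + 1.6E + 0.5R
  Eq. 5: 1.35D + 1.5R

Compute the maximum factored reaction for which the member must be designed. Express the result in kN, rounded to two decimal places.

435.27 kN

Eq. 1: 0.9(84.11) - 0.7(132.19) = 75.70 - 92.53 = -16.83
Eq. 2: 1.4(84.11) = 117.75
Eq. 3: 1.25(84.11) + 1.4(164.99) + 0.75(132.19) = 105.14 + 230.99 + 99.14 = 435.27
Eq. 4: 1.2(84.11) + 1.6(132.19) + 0.5(164.99) = 100.93 + 211.50 + 82.50 = 394.93
Eq. 5: 1.35(84.11) + 1.5(164.99) = 361.03
Maximum is from combination 3.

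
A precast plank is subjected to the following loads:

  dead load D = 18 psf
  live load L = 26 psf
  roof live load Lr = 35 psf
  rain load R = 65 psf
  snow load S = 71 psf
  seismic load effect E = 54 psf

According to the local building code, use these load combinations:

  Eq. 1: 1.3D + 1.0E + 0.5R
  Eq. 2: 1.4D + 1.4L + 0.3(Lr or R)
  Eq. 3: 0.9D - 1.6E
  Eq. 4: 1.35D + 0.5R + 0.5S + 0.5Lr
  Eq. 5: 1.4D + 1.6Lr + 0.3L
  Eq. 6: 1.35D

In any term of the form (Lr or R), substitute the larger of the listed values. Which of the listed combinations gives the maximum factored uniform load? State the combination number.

(Lr or R) → R = 65 psf.
Eq. 1: 1.3(18) + 1.0(54) + 0.5(65) = 23.40 + 54.00 + 32.50 = 109.90
Eq. 2: 1.4(18) + 1.4(26) + 0.3(65) = 25.20 + 36.40 + 19.50 = 81.10
Eq. 3: 0.9(18) - 1.6(54) = 16.20 - 86.40 = -70.20
Eq. 4: 1.35(18) + 0.5(65) + 0.5(71) + 0.5(35) = 24.30 + 32.50 + 35.50 + 17.50 = 109.80
Eq. 5: 1.4(18) + 1.6(35) + 0.3(26) = 25.20 + 56.00 + 7.80 = 89.00
Eq. 6: 1.35(18) = 24.30
The largest value is 109.90 psf from combination 1.

Combination 1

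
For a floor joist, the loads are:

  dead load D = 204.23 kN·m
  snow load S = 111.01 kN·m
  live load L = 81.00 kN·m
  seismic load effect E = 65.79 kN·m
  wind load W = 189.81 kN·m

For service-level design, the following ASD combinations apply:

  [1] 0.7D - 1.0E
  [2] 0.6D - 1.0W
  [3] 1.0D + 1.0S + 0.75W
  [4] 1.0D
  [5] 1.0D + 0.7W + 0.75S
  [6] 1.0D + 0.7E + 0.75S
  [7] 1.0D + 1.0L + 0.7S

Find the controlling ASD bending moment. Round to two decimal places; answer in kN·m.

[1] 0.7(204.23) - 1.0(65.79) = 142.96 - 65.79 = 77.17
[2] 0.6(204.23) - 1.0(189.81) = 122.54 - 189.81 = -67.27
[3] 1.0(204.23) + 1.0(111.01) + 0.75(189.81) = 204.23 + 111.01 + 142.36 = 457.60
[4] 1.0(204.23) = 204.23
[5] 1.0(204.23) + 0.7(189.81) + 0.75(111.01) = 420.35
[6] 1.0(204.23) + 0.7(65.79) + 0.75(111.01) = 204.23 + 46.05 + 83.26 = 333.54
[7] 1.0(204.23) + 1.0(81.00) + 0.7(111.01) = 204.23 + 81.00 + 77.71 = 362.94
The controlling combination is 3, giving 457.60 kN·m.

457.60 kN·m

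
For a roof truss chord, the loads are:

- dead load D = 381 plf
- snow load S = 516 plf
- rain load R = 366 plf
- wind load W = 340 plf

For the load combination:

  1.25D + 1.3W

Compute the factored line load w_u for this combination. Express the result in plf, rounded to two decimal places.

1.25(381) + 1.3(340) = 918.25
w_u = 918.25 plf.

918.25 plf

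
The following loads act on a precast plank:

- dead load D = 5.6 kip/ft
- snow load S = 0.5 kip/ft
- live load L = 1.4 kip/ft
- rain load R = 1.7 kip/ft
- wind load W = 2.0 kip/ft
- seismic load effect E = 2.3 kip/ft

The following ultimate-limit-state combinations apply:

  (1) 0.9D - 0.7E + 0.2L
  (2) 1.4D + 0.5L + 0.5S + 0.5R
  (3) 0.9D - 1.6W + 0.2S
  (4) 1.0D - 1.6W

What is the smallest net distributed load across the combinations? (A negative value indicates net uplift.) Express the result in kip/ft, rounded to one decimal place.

(1) 0.9(5.6) - 0.7(2.3) + 0.2(1.4) = 5.0 - 1.6 + 0.3 = 3.7
(2) 1.4(5.6) + 0.5(1.4) + 0.5(0.5) + 0.5(1.7) = 9.6
(3) 0.9(5.6) - 1.6(2.0) + 0.2(0.5) = 5.0 - 3.2 + 0.1 = 1.9
(4) 1.0(5.6) - 1.6(2.0) = 5.6 - 3.2 = 2.4
Combination 3 gives the minimum: 1.9 kip/ft.

1.9 kip/ft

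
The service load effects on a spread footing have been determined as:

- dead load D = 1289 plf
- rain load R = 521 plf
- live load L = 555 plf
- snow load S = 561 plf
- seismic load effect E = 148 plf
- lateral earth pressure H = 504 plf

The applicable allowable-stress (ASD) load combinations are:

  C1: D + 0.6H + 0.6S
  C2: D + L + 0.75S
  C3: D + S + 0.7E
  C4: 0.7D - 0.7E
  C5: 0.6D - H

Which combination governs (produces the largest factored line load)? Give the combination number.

Combination 2

C1: 1.0(1289) + 0.6(504) + 0.6(561) = 1928.0
C2: 1.0(1289) + 1.0(555) + 0.75(561) = 2264.8
C3: 1.0(1289) + 1.0(561) + 0.7(148) = 1953.6
C4: 0.7(1289) - 0.7(148) = 798.7
C5: 0.6(1289) - 1.0(504) = 269.4
The largest value is 2264.8 plf from combination 2.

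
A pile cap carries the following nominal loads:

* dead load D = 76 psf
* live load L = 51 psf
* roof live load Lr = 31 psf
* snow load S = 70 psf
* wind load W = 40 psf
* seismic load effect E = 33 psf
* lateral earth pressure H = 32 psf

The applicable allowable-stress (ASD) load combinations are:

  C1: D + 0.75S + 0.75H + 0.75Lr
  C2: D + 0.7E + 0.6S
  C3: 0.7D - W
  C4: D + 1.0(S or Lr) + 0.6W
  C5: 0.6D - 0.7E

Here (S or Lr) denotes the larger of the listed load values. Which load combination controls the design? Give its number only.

Combination 1

(S or Lr) → S = 70 psf.
C1: 1.0(76) + 0.75(70) + 0.75(32) + 0.75(31) = 76.00 + 52.50 + 24.00 + 23.25 = 175.75
C2: 1.0(76) + 0.7(33) + 0.6(70) = 76.00 + 23.10 + 42.00 = 141.10
C3: 0.7(76) - 1.0(40) = 53.20 - 40.00 = 13.20
C4: 1.0(76) + 1.0(70) + 0.6(40) = 76.00 + 70.00 + 24.00 = 170.00
C5: 0.6(76) - 0.7(33) = 45.60 - 23.10 = 22.50
The largest value is 175.75 psf from combination 1.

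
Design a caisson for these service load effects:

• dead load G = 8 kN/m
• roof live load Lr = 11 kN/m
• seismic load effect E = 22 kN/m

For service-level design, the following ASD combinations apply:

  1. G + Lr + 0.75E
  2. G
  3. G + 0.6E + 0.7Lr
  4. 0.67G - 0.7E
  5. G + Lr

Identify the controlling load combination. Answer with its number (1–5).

Combination 1

1. 1.0(8) + 1.0(11) + 0.75(22) = 8.0 + 11.0 + 16.5 = 35.5
2. 1.0(8) = 8.0
3. 1.0(8) + 0.6(22) + 0.7(11) = 8.0 + 13.2 + 7.7 = 28.9
4. 0.67(8) - 0.7(22) = 5.4 - 15.4 = -10.0
5. 1.0(8) + 1.0(11) = 8.0 + 11.0 = 19.0
The largest value is 35.5 kN/m from combination 1.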